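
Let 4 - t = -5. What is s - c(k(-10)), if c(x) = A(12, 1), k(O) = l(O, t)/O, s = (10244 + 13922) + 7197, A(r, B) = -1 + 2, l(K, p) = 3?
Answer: 31362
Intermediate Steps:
t = 9 (t = 4 - 1*(-5) = 4 + 5 = 9)
A(r, B) = 1
s = 31363 (s = 24166 + 7197 = 31363)
k(O) = 3/O
c(x) = 1
s - c(k(-10)) = 31363 - 1*1 = 31363 - 1 = 31362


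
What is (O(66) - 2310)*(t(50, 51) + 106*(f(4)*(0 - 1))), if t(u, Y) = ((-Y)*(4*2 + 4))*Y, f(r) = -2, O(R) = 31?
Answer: 70649000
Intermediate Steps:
t(u, Y) = -12*Y² (t(u, Y) = ((-Y)*(8 + 4))*Y = (-Y*12)*Y = (-12*Y)*Y = -12*Y²)
(O(66) - 2310)*(t(50, 51) + 106*(f(4)*(0 - 1))) = (31 - 2310)*(-12*51² + 106*(-2*(0 - 1))) = -2279*(-12*2601 + 106*(-2*(-1))) = -2279*(-31212 + 106*2) = -2279*(-31212 + 212) = -2279*(-31000) = 70649000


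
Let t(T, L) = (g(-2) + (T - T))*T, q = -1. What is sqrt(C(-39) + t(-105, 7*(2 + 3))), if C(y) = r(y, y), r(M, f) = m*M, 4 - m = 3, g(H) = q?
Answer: sqrt(66) ≈ 8.1240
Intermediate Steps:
g(H) = -1
m = 1 (m = 4 - 1*3 = 4 - 3 = 1)
r(M, f) = M (r(M, f) = 1*M = M)
C(y) = y
t(T, L) = -T (t(T, L) = (-1 + (T - T))*T = (-1 + 0)*T = -T)
sqrt(C(-39) + t(-105, 7*(2 + 3))) = sqrt(-39 - 1*(-105)) = sqrt(-39 + 105) = sqrt(66)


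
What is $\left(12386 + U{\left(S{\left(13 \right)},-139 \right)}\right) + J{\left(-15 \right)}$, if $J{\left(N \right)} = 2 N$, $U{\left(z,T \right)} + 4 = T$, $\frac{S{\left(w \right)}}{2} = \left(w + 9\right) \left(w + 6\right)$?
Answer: $12213$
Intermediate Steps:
$S{\left(w \right)} = 2 \left(6 + w\right) \left(9 + w\right)$ ($S{\left(w \right)} = 2 \left(w + 9\right) \left(w + 6\right) = 2 \left(9 + w\right) \left(6 + w\right) = 2 \left(6 + w\right) \left(9 + w\right)$)
$U{\left(z,T \right)} = -4 + T$
$\left(12386 + U{\left(S{\left(13 \right)},-139 \right)}\right) + J{\left(-15 \right)} = \left(12386 - 143\right) + 2 \left(-15\right) = \left(12386 - 143\right) - 30 = 12243 - 30 = 12213$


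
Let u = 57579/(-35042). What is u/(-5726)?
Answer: 57579/200650492 ≈ 0.00028696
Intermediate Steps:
u = -57579/35042 (u = 57579*(-1/35042) = -57579/35042 ≈ -1.6431)
u/(-5726) = -57579/35042/(-5726) = -57579/35042*(-1/5726) = 57579/200650492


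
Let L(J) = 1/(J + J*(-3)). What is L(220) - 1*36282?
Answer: -15964081/440 ≈ -36282.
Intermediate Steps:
L(J) = -1/(2*J) (L(J) = 1/(J - 3*J) = 1/(-2*J) = -1/(2*J))
L(220) - 1*36282 = -1/2/220 - 1*36282 = -1/2*1/220 - 36282 = -1/440 - 36282 = -15964081/440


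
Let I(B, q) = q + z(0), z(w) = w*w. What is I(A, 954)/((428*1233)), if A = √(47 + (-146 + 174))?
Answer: 53/29318 ≈ 0.0018078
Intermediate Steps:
z(w) = w²
A = 5*√3 (A = √(47 + 28) = √75 = 5*√3 ≈ 8.6602)
I(B, q) = q (I(B, q) = q + 0² = q + 0 = q)
I(A, 954)/((428*1233)) = 954/((428*1233)) = 954/527724 = 954*(1/527724) = 53/29318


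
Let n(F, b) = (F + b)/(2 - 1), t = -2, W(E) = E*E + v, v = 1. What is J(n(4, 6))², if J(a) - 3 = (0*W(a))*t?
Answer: 9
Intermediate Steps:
W(E) = 1 + E² (W(E) = E*E + 1 = E² + 1 = 1 + E²)
n(F, b) = F + b (n(F, b) = (F + b)/1 = (F + b)*1 = F + b)
J(a) = 3 (J(a) = 3 + (0*(1 + a²))*(-2) = 3 + 0*(-2) = 3 + 0 = 3)
J(n(4, 6))² = 3² = 9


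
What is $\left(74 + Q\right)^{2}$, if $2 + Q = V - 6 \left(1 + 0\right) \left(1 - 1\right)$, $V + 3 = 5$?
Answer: $5476$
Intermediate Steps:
$V = 2$ ($V = -3 + 5 = 2$)
$Q = 0$ ($Q = -2 + \left(2 - 6 \left(1 + 0\right) \left(1 - 1\right)\right) = -2 + \left(2 - 6 \cdot 1 \cdot 0\right) = -2 + \left(2 - 0\right) = -2 + \left(2 + 0\right) = -2 + 2 = 0$)
$\left(74 + Q\right)^{2} = \left(74 + 0\right)^{2} = 74^{2} = 5476$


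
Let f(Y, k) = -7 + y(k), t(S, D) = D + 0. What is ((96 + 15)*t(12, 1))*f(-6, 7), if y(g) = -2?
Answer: -999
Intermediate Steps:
t(S, D) = D
f(Y, k) = -9 (f(Y, k) = -7 - 2 = -9)
((96 + 15)*t(12, 1))*f(-6, 7) = ((96 + 15)*1)*(-9) = (111*1)*(-9) = 111*(-9) = -999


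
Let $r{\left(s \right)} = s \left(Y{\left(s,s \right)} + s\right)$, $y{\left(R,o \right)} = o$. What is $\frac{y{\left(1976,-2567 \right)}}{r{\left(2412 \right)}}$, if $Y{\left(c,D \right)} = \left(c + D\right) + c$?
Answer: $- \frac{2567}{23270976} \approx -0.00011031$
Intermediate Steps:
$Y{\left(c,D \right)} = D + 2 c$ ($Y{\left(c,D \right)} = \left(D + c\right) + c = D + 2 c$)
$r{\left(s \right)} = 4 s^{2}$ ($r{\left(s \right)} = s \left(\left(s + 2 s\right) + s\right) = s \left(3 s + s\right) = s 4 s = 4 s^{2}$)
$\frac{y{\left(1976,-2567 \right)}}{r{\left(2412 \right)}} = - \frac{2567}{4 \cdot 2412^{2}} = - \frac{2567}{4 \cdot 5817744} = - \frac{2567}{23270976}$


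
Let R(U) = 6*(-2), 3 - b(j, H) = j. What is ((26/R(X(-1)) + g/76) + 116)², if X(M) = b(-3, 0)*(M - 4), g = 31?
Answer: 678446209/51984 ≈ 13051.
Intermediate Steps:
b(j, H) = 3 - j
X(M) = -24 + 6*M (X(M) = (3 - 1*(-3))*(M - 4) = (3 + 3)*(-4 + M) = 6*(-4 + M) = -24 + 6*M)
R(U) = -12
((26/R(X(-1)) + g/76) + 116)² = ((26/(-12) + 31/76) + 116)² = ((26*(-1/12) + 31*(1/76)) + 116)² = ((-13/6 + 31/76) + 116)² = (-401/228 + 116)² = (26047/228)² = 678446209/51984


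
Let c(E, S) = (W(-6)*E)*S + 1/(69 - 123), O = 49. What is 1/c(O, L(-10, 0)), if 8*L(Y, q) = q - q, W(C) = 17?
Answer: -54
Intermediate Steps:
L(Y, q) = 0 (L(Y, q) = (q - q)/8 = (⅛)*0 = 0)
c(E, S) = -1/54 + 17*E*S (c(E, S) = (17*E)*S + 1/(69 - 123) = 17*E*S + 1/(-54) = 17*E*S - 1/54 = -1/54 + 17*E*S)
1/c(O, L(-10, 0)) = 1/(-1/54 + 17*49*0) = 1/(-1/54 + 0) = 1/(-1/54) = -54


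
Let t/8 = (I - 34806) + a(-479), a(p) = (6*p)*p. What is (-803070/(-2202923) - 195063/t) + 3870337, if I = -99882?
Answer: 28237339754758306065/7295834248624 ≈ 3.8703e+6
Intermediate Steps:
a(p) = 6*p²
t = 9935664 (t = 8*((-99882 - 34806) + 6*(-479)²) = 8*(-134688 + 6*229441) = 8*(-134688 + 1376646) = 8*1241958 = 9935664)
(-803070/(-2202923) - 195063/t) + 3870337 = (-803070/(-2202923) - 195063/9935664) + 3870337 = (-803070*(-1/2202923) - 195063*1/9935664) + 3870337 = (803070/2202923 - 65021/3311888) + 3870337 = 2516441639777/7295834248624 + 3870337 = 28237339754758306065/7295834248624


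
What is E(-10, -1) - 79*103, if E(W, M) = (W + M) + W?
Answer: -8158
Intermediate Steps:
E(W, M) = M + 2*W (E(W, M) = (M + W) + W = M + 2*W)
E(-10, -1) - 79*103 = (-1 + 2*(-10)) - 79*103 = (-1 - 20) - 8137 = -21 - 8137 = -8158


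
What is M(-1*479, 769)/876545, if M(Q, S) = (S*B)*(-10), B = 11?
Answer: -16918/175309 ≈ -0.096504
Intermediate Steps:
M(Q, S) = -110*S (M(Q, S) = (S*11)*(-10) = (11*S)*(-10) = -110*S)
M(-1*479, 769)/876545 = -110*769/876545 = -84590*1/876545 = -16918/175309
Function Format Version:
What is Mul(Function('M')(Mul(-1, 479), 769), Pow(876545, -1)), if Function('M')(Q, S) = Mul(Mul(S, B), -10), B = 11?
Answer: Rational(-16918, 175309) ≈ -0.096504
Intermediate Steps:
Function('M')(Q, S) = Mul(-110, S) (Function('M')(Q, S) = Mul(Mul(S, 11), -10) = Mul(Mul(11, S), -10) = Mul(-110, S))
Mul(Function('M')(Mul(-1, 479), 769), Pow(876545, -1)) = Mul(Mul(-110, 769), Pow(876545, -1)) = Mul(-84590, Rational(1, 876545)) = Rational(-16918, 175309)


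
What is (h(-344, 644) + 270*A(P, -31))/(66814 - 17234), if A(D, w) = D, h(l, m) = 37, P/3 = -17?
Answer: -13733/49580 ≈ -0.27699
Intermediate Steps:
P = -51 (P = 3*(-17) = -51)
(h(-344, 644) + 270*A(P, -31))/(66814 - 17234) = (37 + 270*(-51))/(66814 - 17234) = (37 - 13770)/49580 = -13733*1/49580 = -13733/49580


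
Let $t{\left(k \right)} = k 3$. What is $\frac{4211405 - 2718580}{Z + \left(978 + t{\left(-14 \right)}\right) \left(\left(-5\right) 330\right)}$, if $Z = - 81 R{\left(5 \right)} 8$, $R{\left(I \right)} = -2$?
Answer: $- \frac{1492825}{1543104} \approx -0.96742$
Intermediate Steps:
$t{\left(k \right)} = 3 k$
$Z = 1296$ ($Z = \left(-81\right) \left(-2\right) 8 = 162 \cdot 8 = 1296$)
$\frac{4211405 - 2718580}{Z + \left(978 + t{\left(-14 \right)}\right) \left(\left(-5\right) 330\right)} = \frac{4211405 - 2718580}{1296 + \left(978 + 3 \left(-14\right)\right) \left(\left(-5\right) 330\right)} = \frac{1492825}{1296 + \left(978 - 42\right) \left(-1650\right)} = \frac{1492825}{1296 + 936 \left(-1650\right)} = \frac{1492825}{1296 - 1544400} = \frac{1492825}{-1543104} = 1492825 \left(- \frac{1}{1543104}\right) = - \frac{1492825}{1543104}$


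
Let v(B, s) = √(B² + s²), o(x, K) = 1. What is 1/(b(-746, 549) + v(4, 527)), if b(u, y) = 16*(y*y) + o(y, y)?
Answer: 4822417/23255705444144 - √277745/23255705444144 ≈ 2.0734e-7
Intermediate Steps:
b(u, y) = 1 + 16*y² (b(u, y) = 16*(y*y) + 1 = 16*y² + 1 = 1 + 16*y²)
1/(b(-746, 549) + v(4, 527)) = 1/((1 + 16*549²) + √(4² + 527²)) = 1/((1 + 16*301401) + √(16 + 277729)) = 1/((1 + 4822416) + √277745) = 1/(4822417 + √277745)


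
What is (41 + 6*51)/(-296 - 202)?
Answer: -347/498 ≈ -0.69679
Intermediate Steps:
(41 + 6*51)/(-296 - 202) = (41 + 306)/(-498) = 347*(-1/498) = -347/498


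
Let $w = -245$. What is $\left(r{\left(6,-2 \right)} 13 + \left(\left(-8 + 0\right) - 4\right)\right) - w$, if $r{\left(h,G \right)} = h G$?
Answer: $77$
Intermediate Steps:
$r{\left(h,G \right)} = G h$
$\left(r{\left(6,-2 \right)} 13 + \left(\left(-8 + 0\right) - 4\right)\right) - w = \left(\left(-2\right) 6 \cdot 13 + \left(\left(-8 + 0\right) - 4\right)\right) - -245 = \left(\left(-12\right) 13 - 12\right) + 245 = \left(-156 - 12\right) + 245 = -168 + 245 = 77$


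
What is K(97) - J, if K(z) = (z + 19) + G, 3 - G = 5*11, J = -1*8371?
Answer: 8435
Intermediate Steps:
J = -8371
G = -52 (G = 3 - 5*11 = 3 - 1*55 = 3 - 55 = -52)
K(z) = -33 + z (K(z) = (z + 19) - 52 = (19 + z) - 52 = -33 + z)
K(97) - J = (-33 + 97) - 1*(-8371) = 64 + 8371 = 8435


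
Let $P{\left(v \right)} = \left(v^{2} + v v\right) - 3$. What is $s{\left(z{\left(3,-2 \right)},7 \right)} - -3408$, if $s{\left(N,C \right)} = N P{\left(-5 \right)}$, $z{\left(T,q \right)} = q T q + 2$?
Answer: $4066$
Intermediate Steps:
$P{\left(v \right)} = -3 + 2 v^{2}$ ($P{\left(v \right)} = \left(v^{2} + v^{2}\right) - 3 = 2 v^{2} - 3 = -3 + 2 v^{2}$)
$z{\left(T,q \right)} = 2 + T q^{2}$ ($z{\left(T,q \right)} = T q q + 2 = T q^{2} + 2 = 2 + T q^{2}$)
$s{\left(N,C \right)} = 47 N$ ($s{\left(N,C \right)} = N \left(-3 + 2 \left(-5\right)^{2}\right) = N \left(-3 + 2 \cdot 25\right) = N \left(-3 + 50\right) = N 47 = 47 N$)
$s{\left(z{\left(3,-2 \right)},7 \right)} - -3408 = 47 \left(2 + 3 \left(-2\right)^{2}\right) - -3408 = 47 \left(2 + 3 \cdot 4\right) + 3408 = 47 \left(2 + 12\right) + 3408 = 47 \cdot 14 + 3408 = 658 + 3408 = 4066$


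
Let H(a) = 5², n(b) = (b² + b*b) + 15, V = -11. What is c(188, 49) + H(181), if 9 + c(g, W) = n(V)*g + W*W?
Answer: 50733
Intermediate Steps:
n(b) = 15 + 2*b² (n(b) = (b² + b²) + 15 = 2*b² + 15 = 15 + 2*b²)
c(g, W) = -9 + W² + 257*g (c(g, W) = -9 + ((15 + 2*(-11)²)*g + W*W) = -9 + ((15 + 2*121)*g + W²) = -9 + ((15 + 242)*g + W²) = -9 + (257*g + W²) = -9 + (W² + 257*g) = -9 + W² + 257*g)
H(a) = 25
c(188, 49) + H(181) = (-9 + 49² + 257*188) + 25 = (-9 + 2401 + 48316) + 25 = 50708 + 25 = 50733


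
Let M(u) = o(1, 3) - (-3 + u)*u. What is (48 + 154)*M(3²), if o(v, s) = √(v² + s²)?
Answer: -10908 + 202*√10 ≈ -10269.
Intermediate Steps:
o(v, s) = √(s² + v²)
M(u) = √10 - u*(-3 + u) (M(u) = √(3² + 1²) - (-3 + u)*u = √(9 + 1) - u*(-3 + u) = √10 - u*(-3 + u))
(48 + 154)*M(3²) = (48 + 154)*(√10 - (3²)² + 3*3²) = 202*(√10 - 1*9² + 3*9) = 202*(√10 - 1*81 + 27) = 202*(√10 - 81 + 27) = 202*(-54 + √10) = -10908 + 202*√10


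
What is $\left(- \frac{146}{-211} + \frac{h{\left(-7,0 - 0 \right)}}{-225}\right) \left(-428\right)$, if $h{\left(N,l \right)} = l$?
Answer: $- \frac{62488}{211} \approx -296.15$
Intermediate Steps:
$\left(- \frac{146}{-211} + \frac{h{\left(-7,0 - 0 \right)}}{-225}\right) \left(-428\right) = \left(- \frac{146}{-211} + \frac{0 - 0}{-225}\right) \left(-428\right) = \left(\left(-146\right) \left(- \frac{1}{211}\right) + \left(0 + 0\right) \left(- \frac{1}{225}\right)\right) \left(-428\right) = \left(\frac{146}{211} + 0 \left(- \frac{1}{225}\right)\right) \left(-428\right) = \left(\frac{146}{211} + 0\right) \left(-428\right) = \frac{146}{211} \left(-428\right) = - \frac{62488}{211}$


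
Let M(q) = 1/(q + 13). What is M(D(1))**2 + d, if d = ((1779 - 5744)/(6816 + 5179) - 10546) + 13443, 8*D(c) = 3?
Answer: 79560513926/27466151 ≈ 2896.7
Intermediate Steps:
D(c) = 3/8 (D(c) = (1/8)*3 = 3/8)
M(q) = 1/(13 + q)
d = 6949110/2399 (d = (-3965/11995 - 10546) + 13443 = (-3965*1/11995 - 10546) + 13443 = (-793/2399 - 10546) + 13443 = -25300647/2399 + 13443 = 6949110/2399 ≈ 2896.7)
M(D(1))**2 + d = (1/(13 + 3/8))**2 + 6949110/2399 = (1/(107/8))**2 + 6949110/2399 = (8/107)**2 + 6949110/2399 = 64/11449 + 6949110/2399 = 79560513926/27466151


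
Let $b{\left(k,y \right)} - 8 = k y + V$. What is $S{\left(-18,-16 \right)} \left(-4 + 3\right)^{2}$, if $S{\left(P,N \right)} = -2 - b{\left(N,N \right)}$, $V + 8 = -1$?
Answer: $-257$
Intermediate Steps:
$V = -9$ ($V = -8 - 1 = -9$)
$b{\left(k,y \right)} = -1 + k y$ ($b{\left(k,y \right)} = 8 + \left(k y - 9\right) = 8 + \left(-9 + k y\right) = -1 + k y$)
$S{\left(P,N \right)} = -1 - N^{2}$ ($S{\left(P,N \right)} = -2 - \left(-1 + N N\right) = -2 - \left(-1 + N^{2}\right) = -1 - N^{2}$)
$S{\left(-18,-16 \right)} \left(-4 + 3\right)^{2} = \left(-1 - \left(-16\right)^{2}\right) \left(-4 + 3\right)^{2} = \left(-1 - 256\right) \left(-1\right)^{2} = \left(-1 - 256\right) 1 = \left(-257\right) 1 = -257$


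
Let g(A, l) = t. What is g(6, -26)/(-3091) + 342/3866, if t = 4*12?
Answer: 435777/5974903 ≈ 0.072935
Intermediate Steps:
t = 48
g(A, l) = 48
g(6, -26)/(-3091) + 342/3866 = 48/(-3091) + 342/3866 = 48*(-1/3091) + 342*(1/3866) = -48/3091 + 171/1933 = 435777/5974903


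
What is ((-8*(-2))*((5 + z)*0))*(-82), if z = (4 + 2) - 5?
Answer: 0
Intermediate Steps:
z = 1 (z = 6 - 5 = 1)
((-8*(-2))*((5 + z)*0))*(-82) = ((-8*(-2))*((5 + 1)*0))*(-82) = (16*(6*0))*(-82) = (16*0)*(-82) = 0*(-82) = 0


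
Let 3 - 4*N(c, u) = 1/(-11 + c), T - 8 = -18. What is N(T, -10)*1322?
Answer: 21152/21 ≈ 1007.2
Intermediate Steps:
T = -10 (T = 8 - 18 = -10)
N(c, u) = 3/4 - 1/(4*(-11 + c))
N(T, -10)*1322 = ((-34 + 3*(-10))/(4*(-11 - 10)))*1322 = ((1/4)*(-34 - 30)/(-21))*1322 = ((1/4)*(-1/21)*(-64))*1322 = (16/21)*1322 = 21152/21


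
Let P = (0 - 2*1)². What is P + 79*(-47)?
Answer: -3709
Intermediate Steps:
P = 4 (P = (0 - 2)² = (-2)² = 4)
P + 79*(-47) = 4 + 79*(-47) = 4 - 3713 = -3709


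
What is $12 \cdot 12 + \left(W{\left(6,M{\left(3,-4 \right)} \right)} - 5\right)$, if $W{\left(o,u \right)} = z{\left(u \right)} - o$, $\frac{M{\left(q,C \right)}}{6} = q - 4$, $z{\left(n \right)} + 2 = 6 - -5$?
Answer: $142$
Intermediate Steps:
$z{\left(n \right)} = 9$ ($z{\left(n \right)} = -2 + \left(6 - -5\right) = -2 + \left(6 + 5\right) = -2 + 11 = 9$)
$M{\left(q,C \right)} = -24 + 6 q$ ($M{\left(q,C \right)} = 6 \left(q - 4\right) = 6 \left(-4 + q\right) = -24 + 6 q$)
$W{\left(o,u \right)} = 9 - o$
$12 \cdot 12 + \left(W{\left(6,M{\left(3,-4 \right)} \right)} - 5\right) = 12 \cdot 12 + \left(\left(9 - 6\right) - 5\right) = 144 + \left(\left(9 - 6\right) - 5\right) = 144 + \left(3 - 5\right) = 144 - 2 = 142$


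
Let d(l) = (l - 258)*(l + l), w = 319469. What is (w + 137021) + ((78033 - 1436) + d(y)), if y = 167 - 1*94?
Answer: 506077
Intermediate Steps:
y = 73 (y = 167 - 94 = 73)
d(l) = 2*l*(-258 + l) (d(l) = (-258 + l)*(2*l) = 2*l*(-258 + l))
(w + 137021) + ((78033 - 1436) + d(y)) = (319469 + 137021) + ((78033 - 1436) + 2*73*(-258 + 73)) = 456490 + (76597 + 2*73*(-185)) = 456490 + (76597 - 27010) = 456490 + 49587 = 506077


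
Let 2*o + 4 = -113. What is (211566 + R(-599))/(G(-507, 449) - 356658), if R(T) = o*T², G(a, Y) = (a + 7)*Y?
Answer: 41556585/1162316 ≈ 35.753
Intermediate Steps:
o = -117/2 (o = -2 + (½)*(-113) = -2 - 113/2 = -117/2 ≈ -58.500)
G(a, Y) = Y*(7 + a) (G(a, Y) = (7 + a)*Y = Y*(7 + a))
R(T) = -117*T²/2
(211566 + R(-599))/(G(-507, 449) - 356658) = (211566 - 117/2*(-599)²)/(449*(7 - 507) - 356658) = (211566 - 117/2*358801)/(449*(-500) - 356658) = (211566 - 41979717/2)/(-224500 - 356658) = -41556585/2/(-581158) = -41556585/2*(-1/581158) = 41556585/1162316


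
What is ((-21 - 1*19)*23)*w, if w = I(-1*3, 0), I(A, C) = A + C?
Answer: 2760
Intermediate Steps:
w = -3 (w = -1*3 + 0 = -3 + 0 = -3)
((-21 - 1*19)*23)*w = ((-21 - 1*19)*23)*(-3) = ((-21 - 19)*23)*(-3) = -40*23*(-3) = -920*(-3) = 2760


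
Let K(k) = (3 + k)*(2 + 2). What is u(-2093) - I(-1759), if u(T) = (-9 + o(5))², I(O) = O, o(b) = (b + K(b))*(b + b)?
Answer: 132080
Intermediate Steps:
K(k) = 12 + 4*k (K(k) = (3 + k)*4 = 12 + 4*k)
o(b) = 2*b*(12 + 5*b) (o(b) = (b + (12 + 4*b))*(b + b) = (12 + 5*b)*(2*b) = 2*b*(12 + 5*b))
u(T) = 130321 (u(T) = (-9 + 2*5*(12 + 5*5))² = (-9 + 2*5*(12 + 25))² = (-9 + 2*5*37)² = (-9 + 370)² = 361² = 130321)
u(-2093) - I(-1759) = 130321 - 1*(-1759) = 130321 + 1759 = 132080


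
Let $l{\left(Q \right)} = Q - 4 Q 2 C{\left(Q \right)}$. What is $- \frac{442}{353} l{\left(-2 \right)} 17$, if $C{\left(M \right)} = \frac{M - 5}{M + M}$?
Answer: $\frac{420784}{353} \approx 1192.0$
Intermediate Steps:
$C{\left(M \right)} = \frac{-5 + M}{2 M}$
$l{\left(Q \right)} = - 4 Q \left(-5 + Q\right)$ ($l{\left(Q \right)} = Q - 4 Q 2 \frac{-5 + Q}{2 Q} = Q \left(- 8 Q\right) \frac{-5 + Q}{2 Q} = - 8 Q^{2} \frac{-5 + Q}{2 Q} = - 4 Q \left(-5 + Q\right)$)
$- \frac{442}{353} l{\left(-2 \right)} 17 = - \frac{442}{353} \cdot 4 \left(-2\right) \left(5 - -2\right) 17 = \left(-442\right) \frac{1}{353} \cdot 4 \left(-2\right) \left(5 + 2\right) 17 = - \frac{442 \cdot 4 \left(-2\right) 7 \cdot 17}{353} = - \frac{442 \left(\left(-56\right) 17\right)}{353} = \left(- \frac{442}{353}\right) \left(-952\right) = \frac{420784}{353}$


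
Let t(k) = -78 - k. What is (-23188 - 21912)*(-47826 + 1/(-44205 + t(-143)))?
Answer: 4760394390455/2207 ≈ 2.1570e+9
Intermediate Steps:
(-23188 - 21912)*(-47826 + 1/(-44205 + t(-143))) = (-23188 - 21912)*(-47826 + 1/(-44205 + (-78 - 1*(-143)))) = -45100*(-47826 + 1/(-44205 + (-78 + 143))) = -45100*(-47826 + 1/(-44205 + 65)) = -45100*(-47826 + 1/(-44140)) = -45100*(-47826 - 1/44140) = -45100*(-2111039641/44140) = 4760394390455/2207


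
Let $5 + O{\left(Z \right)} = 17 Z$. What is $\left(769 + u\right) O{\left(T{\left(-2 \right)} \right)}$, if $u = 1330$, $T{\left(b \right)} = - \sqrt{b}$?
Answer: $-10495 - 35683 i \sqrt{2} \approx -10495.0 - 50463.0 i$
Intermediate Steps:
$O{\left(Z \right)} = -5 + 17 Z$
$\left(769 + u\right) O{\left(T{\left(-2 \right)} \right)} = \left(769 + 1330\right) \left(-5 + 17 \left(- \sqrt{-2}\right)\right) = 2099 \left(-5 + 17 \left(- i \sqrt{2}\right)\right) = 2099 \left(-5 - 17 i \sqrt{2}\right) = -10495 - 35683 i \sqrt{2}$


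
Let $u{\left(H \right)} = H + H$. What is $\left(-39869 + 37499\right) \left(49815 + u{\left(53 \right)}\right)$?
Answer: $-118312770$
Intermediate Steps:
$u{\left(H \right)} = 2 H$
$\left(-39869 + 37499\right) \left(49815 + u{\left(53 \right)}\right) = \left(-39869 + 37499\right) \left(49815 + 2 \cdot 53\right) = - 2370 \left(49815 + 106\right) = \left(-2370\right) 49921 = -118312770$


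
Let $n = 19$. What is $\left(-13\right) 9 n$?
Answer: $-2223$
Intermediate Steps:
$\left(-13\right) 9 n = \left(-13\right) 9 \cdot 19 = \left(-117\right) 19 = -2223$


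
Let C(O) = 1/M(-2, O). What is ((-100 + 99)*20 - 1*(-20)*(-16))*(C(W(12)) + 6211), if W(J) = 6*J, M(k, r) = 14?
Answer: -14782350/7 ≈ -2.1118e+6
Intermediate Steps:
C(O) = 1/14
((-100 + 99)*20 - 1*(-20)*(-16))*(C(W(12)) + 6211) = ((-100 + 99)*20 - 1*(-20)*(-16))*(1/14 + 6211) = (-1*20 + 20*(-16))*(86955/14) = (-20 - 320)*(86955/14) = -340*86955/14 = -14782350/7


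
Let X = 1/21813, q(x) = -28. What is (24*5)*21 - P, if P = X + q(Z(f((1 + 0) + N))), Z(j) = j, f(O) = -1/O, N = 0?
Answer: 55579523/21813 ≈ 2548.0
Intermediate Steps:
X = 1/21813 ≈ 4.5844e-5
P = -610763/21813 (P = 1/21813 - 28 = -610763/21813 ≈ -28.000)
(24*5)*21 - P = (24*5)*21 - 1*(-610763/21813) = 120*21 + 610763/21813 = 2520 + 610763/21813 = 55579523/21813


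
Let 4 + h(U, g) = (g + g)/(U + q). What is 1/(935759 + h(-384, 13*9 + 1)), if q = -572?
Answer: 239/223645386 ≈ 1.0687e-6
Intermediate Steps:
h(U, g) = -4 + 2*g/(-572 + U) (h(U, g) = -4 + (g + g)/(U - 572) = -4 + (2*g)/(-572 + U) = -4 + 2*g/(-572 + U))
1/(935759 + h(-384, 13*9 + 1)) = 1/(935759 + 2*(1144 + (13*9 + 1) - 2*(-384))/(-572 - 384)) = 1/(935759 + 2*(1144 + (117 + 1) + 768)/(-956)) = 1/(935759 + 2*(-1/956)*(1144 + 118 + 768)) = 1/(935759 + 2*(-1/956)*2030) = 1/(935759 - 1015/239) = 1/(223645386/239) = 239/223645386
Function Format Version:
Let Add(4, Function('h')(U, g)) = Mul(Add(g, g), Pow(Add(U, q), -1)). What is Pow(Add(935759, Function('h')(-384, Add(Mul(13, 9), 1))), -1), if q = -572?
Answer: Rational(239, 223645386) ≈ 1.0687e-6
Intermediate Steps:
Function('h')(U, g) = Add(-4, Mul(2, g, Pow(Add(-572, U), -1))) (Function('h')(U, g) = Add(-4, Mul(Add(g, g), Pow(Add(U, -572), -1))) = Add(-4, Mul(Mul(2, g), Pow(Add(-572, U), -1))) = Add(-4, Mul(2, g, Pow(Add(-572, U), -1))))
Pow(Add(935759, Function('h')(-384, Add(Mul(13, 9), 1))), -1) = Pow(Add(935759, Mul(2, Pow(Add(-572, -384), -1), Add(1144, Add(Mul(13, 9), 1), Mul(-2, -384)))), -1) = Pow(Add(935759, Mul(2, Pow(-956, -1), Add(1144, Add(117, 1), 768))), -1) = Pow(Add(935759, Mul(2, Rational(-1, 956), Add(1144, 118, 768))), -1) = Pow(Add(935759, Mul(2, Rational(-1, 956), 2030)), -1) = Pow(Add(935759, Rational(-1015, 239)), -1) = Pow(Rational(223645386, 239), -1) = Rational(239, 223645386)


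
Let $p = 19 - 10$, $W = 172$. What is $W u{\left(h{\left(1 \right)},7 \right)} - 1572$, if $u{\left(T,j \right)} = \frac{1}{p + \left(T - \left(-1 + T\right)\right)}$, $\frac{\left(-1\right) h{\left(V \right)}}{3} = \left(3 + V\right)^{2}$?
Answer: $- \frac{7774}{5} \approx -1554.8$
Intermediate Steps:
$p = 9$
$h{\left(V \right)} = - 3 \left(3 + V\right)^{2}$
$u{\left(T,j \right)} = \frac{1}{10}$ ($u{\left(T,j \right)} = \frac{1}{9 + \left(T - \left(-1 + T\right)\right)} = \frac{1}{9 + 1} = \frac{1}{10}$)
$W u{\left(h{\left(1 \right)},7 \right)} - 1572 = 172 \cdot \frac{1}{10} - 1572 = \frac{86}{5} - 1572 = - \frac{7774}{5}$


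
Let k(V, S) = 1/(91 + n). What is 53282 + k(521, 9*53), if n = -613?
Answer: 27813203/522 ≈ 53282.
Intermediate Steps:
k(V, S) = -1/522 (k(V, S) = 1/(91 - 613) = 1/(-522) = -1/522)
53282 + k(521, 9*53) = 53282 - 1/522 = 27813203/522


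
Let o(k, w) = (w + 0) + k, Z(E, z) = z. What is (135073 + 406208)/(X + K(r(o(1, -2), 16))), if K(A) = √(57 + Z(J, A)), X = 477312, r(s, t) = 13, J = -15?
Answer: 129179958336/113913372637 - 541281*√70/227826745274 ≈ 1.1340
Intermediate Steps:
o(k, w) = k + w (o(k, w) = w + k = k + w)
K(A) = √(57 + A)
(135073 + 406208)/(X + K(r(o(1, -2), 16))) = (135073 + 406208)/(477312 + √(57 + 13)) = 541281/(477312 + √70)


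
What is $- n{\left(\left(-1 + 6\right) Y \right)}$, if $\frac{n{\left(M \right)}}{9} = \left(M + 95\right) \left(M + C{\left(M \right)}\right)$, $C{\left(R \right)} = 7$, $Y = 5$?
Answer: $-34560$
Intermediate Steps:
$n{\left(M \right)} = 9 \left(7 + M\right) \left(95 + M\right)$ ($n{\left(M \right)} = 9 \left(M + 95\right) \left(M + 7\right) = 9 \left(95 + M\right) \left(7 + M\right) = 9 \left(7 + M\right) \left(95 + M\right)$)
$- n{\left(\left(-1 + 6\right) Y \right)} = - (5985 + 9 \left(\left(-1 + 6\right) 5\right)^{2} + 918 \left(-1 + 6\right) 5) = - (5985 + 9 \left(5 \cdot 5\right)^{2} + 918 \cdot 5 \cdot 5) = - (5985 + 9 \cdot 25^{2} + 918 \cdot 25) = - (5985 + 9 \cdot 625 + 22950) = - (5985 + 5625 + 22950) = \left(-1\right) 34560 = -34560$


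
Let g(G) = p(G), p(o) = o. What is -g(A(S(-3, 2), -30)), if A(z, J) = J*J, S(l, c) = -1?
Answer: -900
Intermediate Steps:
A(z, J) = J²
g(G) = G
-g(A(S(-3, 2), -30)) = -1*(-30)² = -1*900 = -900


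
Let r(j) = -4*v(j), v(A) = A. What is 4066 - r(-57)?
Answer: 3838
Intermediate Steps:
r(j) = -4*j
4066 - r(-57) = 4066 - (-4)*(-57) = 4066 - 1*228 = 4066 - 228 = 3838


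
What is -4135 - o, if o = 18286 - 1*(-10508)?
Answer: -32929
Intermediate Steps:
o = 28794 (o = 18286 + 10508 = 28794)
-4135 - o = -4135 - 1*28794 = -4135 - 28794 = -32929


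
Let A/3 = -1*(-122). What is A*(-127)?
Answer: -46482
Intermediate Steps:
A = 366 (A = 3*(-1*(-122)) = 3*122 = 366)
A*(-127) = 366*(-127) = -46482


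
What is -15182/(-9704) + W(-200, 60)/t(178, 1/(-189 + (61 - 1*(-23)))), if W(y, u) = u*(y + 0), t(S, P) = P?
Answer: 6113527591/4852 ≈ 1.2600e+6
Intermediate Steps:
W(y, u) = u*y
-15182/(-9704) + W(-200, 60)/t(178, 1/(-189 + (61 - 1*(-23)))) = -15182/(-9704) + (60*(-200))/(1/(-189 + (61 - 1*(-23)))) = -15182*(-1/9704) - 12000/(1/(-189 + (61 + 23))) = 7591/4852 - 12000/(1/(-189 + 84)) = 7591/4852 - 12000/(1/(-105)) = 7591/4852 - 12000/(-1/105) = 7591/4852 - 12000*(-105) = 7591/4852 + 1260000 = 6113527591/4852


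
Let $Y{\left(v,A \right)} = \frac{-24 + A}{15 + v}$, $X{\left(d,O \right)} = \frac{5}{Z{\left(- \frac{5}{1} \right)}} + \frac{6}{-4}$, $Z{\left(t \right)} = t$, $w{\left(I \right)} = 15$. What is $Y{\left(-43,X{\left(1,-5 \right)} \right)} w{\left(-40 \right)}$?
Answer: $\frac{795}{56} \approx 14.196$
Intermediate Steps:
$X{\left(d,O \right)} = - \frac{5}{2}$ ($X{\left(d,O \right)} = \frac{5}{\left(-5\right) 1^{-1}} + \frac{6}{-4} = \frac{5}{\left(-5\right) 1} + 6 \left(- \frac{1}{4}\right) = \frac{5}{-5} - \frac{3}{2} = 5 \left(- \frac{1}{5}\right) - \frac{3}{2} = -1 - \frac{3}{2} = - \frac{5}{2}$)
$Y{\left(v,A \right)} = \frac{-24 + A}{15 + v}$
$Y{\left(-43,X{\left(1,-5 \right)} \right)} w{\left(-40 \right)} = \frac{-24 - \frac{5}{2}}{15 - 43} \cdot 15 = \frac{1}{-28} \left(- \frac{53}{2}\right) 15 = \left(- \frac{1}{28}\right) \left(- \frac{53}{2}\right) 15 = \frac{53}{56} \cdot 15 = \frac{795}{56}$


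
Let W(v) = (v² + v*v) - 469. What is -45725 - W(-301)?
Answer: -226458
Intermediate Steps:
W(v) = -469 + 2*v² (W(v) = (v² + v²) - 469 = 2*v² - 469 = -469 + 2*v²)
-45725 - W(-301) = -45725 - (-469 + 2*(-301)²) = -45725 - (-469 + 2*90601) = -45725 - (-469 + 181202) = -45725 - 1*180733 = -45725 - 180733 = -226458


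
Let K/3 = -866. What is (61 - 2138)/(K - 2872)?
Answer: 2077/5470 ≈ 0.37971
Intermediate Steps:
K = -2598 (K = 3*(-866) = -2598)
(61 - 2138)/(K - 2872) = (61 - 2138)/(-2598 - 2872) = -2077/(-5470) = -2077*(-1/5470) = 2077/5470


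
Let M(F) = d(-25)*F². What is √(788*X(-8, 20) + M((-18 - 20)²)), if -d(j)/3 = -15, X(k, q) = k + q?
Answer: 8*√1466259 ≈ 9687.1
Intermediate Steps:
d(j) = 45 (d(j) = -3*(-15) = 45)
M(F) = 45*F²
√(788*X(-8, 20) + M((-18 - 20)²)) = √(788*(-8 + 20) + 45*((-18 - 20)²)²) = √(788*12 + 45*((-38)²)²) = √(9456 + 45*1444²) = √(9456 + 45*2085136) = √(9456 + 93831120) = √93840576 = 8*√1466259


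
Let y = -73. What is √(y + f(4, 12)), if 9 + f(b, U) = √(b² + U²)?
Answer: √(-82 + 4*√10) ≈ 8.3277*I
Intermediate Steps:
f(b, U) = -9 + √(U² + b²) (f(b, U) = -9 + √(b² + U²) = -9 + √(U² + b²))
√(y + f(4, 12)) = √(-73 + (-9 + √(12² + 4²))) = √(-73 + (-9 + √(144 + 16))) = √(-73 + (-9 + √160)) = √(-73 + (-9 + 4*√10)) = √(-82 + 4*√10)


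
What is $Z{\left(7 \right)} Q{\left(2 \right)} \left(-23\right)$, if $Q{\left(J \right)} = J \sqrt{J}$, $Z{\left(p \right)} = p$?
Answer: $- 322 \sqrt{2} \approx -455.38$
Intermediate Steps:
$Q{\left(J \right)} = J^{\frac{3}{2}}$
$Z{\left(7 \right)} Q{\left(2 \right)} \left(-23\right) = 7 \cdot 2^{\frac{3}{2}} \left(-23\right) = 7 \cdot 2 \sqrt{2} \left(-23\right) = 14 \sqrt{2} \left(-23\right) = - 322 \sqrt{2}$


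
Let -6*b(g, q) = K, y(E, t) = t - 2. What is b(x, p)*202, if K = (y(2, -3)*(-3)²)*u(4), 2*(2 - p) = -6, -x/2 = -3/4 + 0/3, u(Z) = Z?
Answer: 6060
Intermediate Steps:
y(E, t) = -2 + t
x = 3/2 (x = -2*(-3/4 + 0/3) = -2*(-3*¼ + 0*(⅓)) = -2*(-¾ + 0) = -2*(-¾) = 3/2 ≈ 1.5000)
p = 5 (p = 2 - ½*(-6) = 2 + 3 = 5)
K = -180 (K = ((-2 - 3)*(-3)²)*4 = -5*9*4 = -45*4 = -180)
b(g, q) = 30 (b(g, q) = -⅙*(-180) = 30)
b(x, p)*202 = 30*202 = 6060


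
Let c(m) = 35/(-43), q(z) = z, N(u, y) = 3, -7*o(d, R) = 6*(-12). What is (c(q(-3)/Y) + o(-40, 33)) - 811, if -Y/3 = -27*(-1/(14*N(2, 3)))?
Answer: -241260/301 ≈ -801.53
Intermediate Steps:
o(d, R) = 72/7 (o(d, R) = -6*(-12)/7 = -1/7*(-72) = 72/7)
Y = -27/14 (Y = -(-81)/((-14*3)) = -(-81)/(-42) = -(-81)*(-1)/42 = -3*9/14 = -27/14 ≈ -1.9286)
c(m) = -35/43 (c(m) = 35*(-1/43) = -35/43)
(c(q(-3)/Y) + o(-40, 33)) - 811 = (-35/43 + 72/7) - 811 = 2851/301 - 811 = -241260/301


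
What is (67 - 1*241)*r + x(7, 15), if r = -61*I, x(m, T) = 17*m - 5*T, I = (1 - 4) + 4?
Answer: 10658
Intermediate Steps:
I = 1 (I = -3 + 4 = 1)
x(m, T) = -5*T + 17*m
r = -61 (r = -61*1 = -61)
(67 - 1*241)*r + x(7, 15) = (67 - 1*241)*(-61) + (-5*15 + 17*7) = (67 - 241)*(-61) + (-75 + 119) = -174*(-61) + 44 = 10614 + 44 = 10658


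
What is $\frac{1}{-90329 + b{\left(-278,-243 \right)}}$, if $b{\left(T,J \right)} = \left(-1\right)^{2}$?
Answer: $- \frac{1}{90328} \approx -1.1071 \cdot 10^{-5}$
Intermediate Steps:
$b{\left(T,J \right)} = 1$
$\frac{1}{-90329 + b{\left(-278,-243 \right)}} = \frac{1}{-90329 + 1} = \frac{1}{-90328} = - \frac{1}{90328}$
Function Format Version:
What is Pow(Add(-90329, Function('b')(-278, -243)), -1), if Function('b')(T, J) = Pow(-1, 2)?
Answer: Rational(-1, 90328) ≈ -1.1071e-5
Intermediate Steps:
Function('b')(T, J) = 1
Pow(Add(-90329, Function('b')(-278, -243)), -1) = Pow(Add(-90329, 1), -1) = Pow(-90328, -1) = Rational(-1, 90328)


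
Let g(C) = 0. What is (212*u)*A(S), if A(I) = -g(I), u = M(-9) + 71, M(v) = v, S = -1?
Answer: 0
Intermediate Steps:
u = 62 (u = -9 + 71 = 62)
A(I) = 0 (A(I) = -1*0 = 0)
(212*u)*A(S) = (212*62)*0 = 13144*0 = 0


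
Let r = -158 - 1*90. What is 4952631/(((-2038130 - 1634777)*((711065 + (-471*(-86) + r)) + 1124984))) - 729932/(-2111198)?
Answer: 2515158367743662765/7274661684911249951 ≈ 0.34574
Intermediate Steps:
r = -248 (r = -158 - 90 = -248)
4952631/(((-2038130 - 1634777)*((711065 + (-471*(-86) + r)) + 1124984))) - 729932/(-2111198) = 4952631/(((-2038130 - 1634777)*((711065 + (-471*(-86) - 248)) + 1124984))) - 729932/(-2111198) = 4952631/((-3672907*((711065 + (40506 - 248)) + 1124984))) - 729932*(-1/2111198) = 4952631/((-3672907*((711065 + 40258) + 1124984))) + 364966/1055599 = 4952631/((-3672907*(751323 + 1124984))) + 364966/1055599 = 4952631/((-3672907*1876307)) + 364966/1055599 = 4952631/(-6891501114449) + 364966/1055599 = 4952631*(-1/6891501114449) + 364966/1055599 = -4952631/6891501114449 + 364966/1055599 = 2515158367743662765/7274661684911249951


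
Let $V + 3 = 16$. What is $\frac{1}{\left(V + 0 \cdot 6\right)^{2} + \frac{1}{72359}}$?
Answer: $\frac{72359}{12228672} \approx 0.0059172$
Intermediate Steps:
$V = 13$ ($V = -3 + 16 = 13$)
$\frac{1}{\left(V + 0 \cdot 6\right)^{2} + \frac{1}{72359}} = \frac{1}{\left(13 + 0 \cdot 6\right)^{2} + \frac{1}{72359}} = \frac{1}{\left(13 + 0\right)^{2} + \frac{1}{72359}} = \frac{1}{13^{2} + \frac{1}{72359}} = \frac{1}{169 + \frac{1}{72359}} = \frac{1}{\frac{12228672}{72359}} = \frac{72359}{12228672}$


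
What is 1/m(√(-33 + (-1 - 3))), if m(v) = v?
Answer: -I*√37/37 ≈ -0.1644*I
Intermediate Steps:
1/m(√(-33 + (-1 - 3))) = 1/(√(-33 + (-1 - 3))) = 1/(√(-33 - 4)) = 1/(√(-37)) = 1/(I*√37) = -I*√37/37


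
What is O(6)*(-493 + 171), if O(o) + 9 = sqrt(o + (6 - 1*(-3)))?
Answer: 2898 - 322*sqrt(15) ≈ 1650.9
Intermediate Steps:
O(o) = -9 + sqrt(9 + o) (O(o) = -9 + sqrt(o + (6 - 1*(-3))) = -9 + sqrt(o + (6 + 3)) = -9 + sqrt(o + 9) = -9 + sqrt(9 + o))
O(6)*(-493 + 171) = (-9 + sqrt(9 + 6))*(-493 + 171) = (-9 + sqrt(15))*(-322) = 2898 - 322*sqrt(15)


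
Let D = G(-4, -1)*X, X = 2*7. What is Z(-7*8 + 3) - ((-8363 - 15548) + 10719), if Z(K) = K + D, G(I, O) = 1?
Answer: 13153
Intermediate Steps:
X = 14
D = 14 (D = 1*14 = 14)
Z(K) = 14 + K (Z(K) = K + 14 = 14 + K)
Z(-7*8 + 3) - ((-8363 - 15548) + 10719) = (14 + (-7*8 + 3)) - ((-8363 - 15548) + 10719) = (14 + (-56 + 3)) - (-23911 + 10719) = (14 - 53) - 1*(-13192) = -39 + 13192 = 13153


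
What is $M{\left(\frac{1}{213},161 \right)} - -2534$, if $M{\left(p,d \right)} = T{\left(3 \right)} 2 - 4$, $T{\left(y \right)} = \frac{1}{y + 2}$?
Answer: $\frac{12652}{5} \approx 2530.4$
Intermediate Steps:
$T{\left(y \right)} = \frac{1}{2 + y}$
$M{\left(p,d \right)} = - \frac{18}{5}$ ($M{\left(p,d \right)} = \frac{1}{2 + 3} \cdot 2 - 4 = \frac{1}{5} \cdot 2 - 4 = \frac{2}{5} - 4 = - \frac{18}{5}$)
$M{\left(\frac{1}{213},161 \right)} - -2534 = - \frac{18}{5} - -2534 = - \frac{18}{5} + 2534 = \frac{12652}{5}$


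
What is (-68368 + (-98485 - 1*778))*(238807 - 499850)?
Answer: 43758899133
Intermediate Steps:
(-68368 + (-98485 - 1*778))*(238807 - 499850) = (-68368 + (-98485 - 778))*(-261043) = (-68368 - 99263)*(-261043) = -167631*(-261043) = 43758899133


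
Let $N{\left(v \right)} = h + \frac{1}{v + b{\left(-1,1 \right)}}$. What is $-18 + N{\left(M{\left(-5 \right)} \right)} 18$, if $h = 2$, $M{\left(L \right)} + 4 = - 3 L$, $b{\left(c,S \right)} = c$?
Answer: $\frac{99}{5} \approx 19.8$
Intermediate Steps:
$M{\left(L \right)} = -4 - 3 L$
$N{\left(v \right)} = 2 + \frac{1}{-1 + v}$ ($N{\left(v \right)} = 2 + \frac{1}{v - 1} = 2 + \frac{1}{-1 + v}$)
$-18 + N{\left(M{\left(-5 \right)} \right)} 18 = -18 + \frac{-1 + 2 \left(-4 - -15\right)}{-1 - -11} \cdot 18 = -18 + \frac{-1 + 2 \left(-4 + 15\right)}{-1 + \left(-4 + 15\right)} 18 = -18 + \frac{-1 + 2 \cdot 11}{-1 + 11} \cdot 18 = -18 + \frac{-1 + 22}{10} \cdot 18 = -18 + \frac{1}{10} \cdot 21 \cdot 18 = -18 + \frac{21}{10} \cdot 18 = -18 + \frac{189}{5} = \frac{99}{5}$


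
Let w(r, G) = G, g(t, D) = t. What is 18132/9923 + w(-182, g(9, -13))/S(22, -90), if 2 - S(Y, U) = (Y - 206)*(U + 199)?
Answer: 121260321/66345178 ≈ 1.8277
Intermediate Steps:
S(Y, U) = 2 - (-206 + Y)*(199 + U) (S(Y, U) = 2 - (Y - 206)*(U + 199) = 2 - (-206 + Y)*(199 + U))
18132/9923 + w(-182, g(9, -13))/S(22, -90) = 18132/9923 + 9/(40996 - 199*22 + 206*(-90) - 1*(-90)*22) = 18132*(1/9923) + 9/(40996 - 4378 - 18540 + 1980) = 18132/9923 + 9/20058 = 18132/9923 + 9*(1/20058) = 18132/9923 + 3/6686 = 121260321/66345178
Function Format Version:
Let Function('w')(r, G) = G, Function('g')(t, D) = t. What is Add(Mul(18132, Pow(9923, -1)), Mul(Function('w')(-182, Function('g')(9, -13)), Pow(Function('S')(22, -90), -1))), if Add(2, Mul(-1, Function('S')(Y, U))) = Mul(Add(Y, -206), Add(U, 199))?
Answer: Rational(121260321, 66345178) ≈ 1.8277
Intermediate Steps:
Function('S')(Y, U) = Add(2, Mul(-1, Add(-206, Y), Add(199, U))) (Function('S')(Y, U) = Add(2, Mul(-1, Mul(Add(Y, -206), Add(U, 199)))) = Add(2, Mul(-1, Mul(Add(-206, Y), Add(199, U)))) = Add(2, Mul(-1, Add(-206, Y), Add(199, U))))
Add(Mul(18132, Pow(9923, -1)), Mul(Function('w')(-182, Function('g')(9, -13)), Pow(Function('S')(22, -90), -1))) = Add(Mul(18132, Pow(9923, -1)), Mul(9, Pow(Add(40996, Mul(-199, 22), Mul(206, -90), Mul(-1, -90, 22)), -1))) = Add(Mul(18132, Rational(1, 9923)), Mul(9, Pow(Add(40996, -4378, -18540, 1980), -1))) = Add(Rational(18132, 9923), Mul(9, Pow(20058, -1))) = Add(Rational(18132, 9923), Mul(9, Rational(1, 20058))) = Add(Rational(18132, 9923), Rational(3, 6686)) = Rational(121260321, 66345178)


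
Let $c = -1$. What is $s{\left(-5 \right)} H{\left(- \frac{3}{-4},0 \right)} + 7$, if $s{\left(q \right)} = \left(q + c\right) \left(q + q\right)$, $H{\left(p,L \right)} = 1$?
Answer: $67$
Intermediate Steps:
$s{\left(q \right)} = 2 q \left(-1 + q\right)$ ($s{\left(q \right)} = \left(q - 1\right) \left(q + q\right) = \left(-1 + q\right) 2 q = 2 q \left(-1 + q\right)$)
$s{\left(-5 \right)} H{\left(- \frac{3}{-4},0 \right)} + 7 = 2 \left(-5\right) \left(-1 - 5\right) 1 + 7 = 2 \left(-5\right) \left(-6\right) 1 + 7 = 60 \cdot 1 + 7 = 60 + 7 = 67$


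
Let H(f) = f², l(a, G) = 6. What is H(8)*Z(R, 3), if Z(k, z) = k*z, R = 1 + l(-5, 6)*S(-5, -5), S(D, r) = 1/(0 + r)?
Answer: -192/5 ≈ -38.400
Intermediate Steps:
S(D, r) = 1/r
R = -⅕ (R = 1 + 6/(-5) = 1 + 6*(-⅕) = 1 - 6/5 = -⅕ ≈ -0.20000)
H(8)*Z(R, 3) = 8²*(-⅕*3) = 64*(-⅗) = -192/5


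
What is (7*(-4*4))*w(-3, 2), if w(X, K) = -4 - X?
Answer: 112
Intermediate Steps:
(7*(-4*4))*w(-3, 2) = (7*(-4*4))*(-4 - 1*(-3)) = (7*(-16))*(-4 + 3) = -112*(-1) = 112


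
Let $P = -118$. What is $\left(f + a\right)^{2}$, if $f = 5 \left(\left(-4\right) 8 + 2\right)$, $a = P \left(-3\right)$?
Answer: $41616$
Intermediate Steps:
$a = 354$ ($a = \left(-118\right) \left(-3\right) = 354$)
$f = -150$ ($f = 5 \left(-32 + 2\right) = 5 \left(-30\right) = -150$)
$\left(f + a\right)^{2} = \left(-150 + 354\right)^{2} = 204^{2} = 41616$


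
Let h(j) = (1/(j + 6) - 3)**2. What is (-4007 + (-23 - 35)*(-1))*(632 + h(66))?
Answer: -13120603837/5184 ≈ -2.5310e+6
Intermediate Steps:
h(j) = (-3 + 1/(6 + j))**2 (h(j) = (1/(6 + j) - 3)**2 = (-3 + 1/(6 + j))**2)
(-4007 + (-23 - 35)*(-1))*(632 + h(66)) = (-4007 + (-23 - 35)*(-1))*(632 + (17 + 3*66)**2/(6 + 66)**2) = (-4007 - 58*(-1))*(632 + (17 + 198)**2/72**2) = (-4007 + 58)*(632 + (1/5184)*215**2) = -3949*(632 + (1/5184)*46225) = -3949*(632 + 46225/5184) = -3949*3322513/5184 = -13120603837/5184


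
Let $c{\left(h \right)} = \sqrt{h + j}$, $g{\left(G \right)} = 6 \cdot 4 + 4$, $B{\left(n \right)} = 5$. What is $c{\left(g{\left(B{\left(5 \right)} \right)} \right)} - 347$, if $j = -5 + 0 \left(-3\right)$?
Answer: $-347 + \sqrt{23} \approx -342.2$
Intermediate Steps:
$j = -5$ ($j = -5 + 0 = -5$)
$g{\left(G \right)} = 28$ ($g{\left(G \right)} = 24 + 4 = 28$)
$c{\left(h \right)} = \sqrt{-5 + h}$ ($c{\left(h \right)} = \sqrt{h - 5} = \sqrt{-5 + h}$)
$c{\left(g{\left(B{\left(5 \right)} \right)} \right)} - 347 = \sqrt{-5 + 28} - 347 = \sqrt{23} - 347 = -347 + \sqrt{23}$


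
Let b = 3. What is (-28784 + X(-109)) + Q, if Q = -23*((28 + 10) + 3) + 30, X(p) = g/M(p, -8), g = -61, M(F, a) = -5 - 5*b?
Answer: -593879/20 ≈ -29694.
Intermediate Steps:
M(F, a) = -20 (M(F, a) = -5 - 5*3 = -5 - 15 = -20)
X(p) = 61/20 (X(p) = -61/(-20) = -61*(-1/20) = 61/20)
Q = -913 (Q = -23*(38 + 3) + 30 = -23*41 + 30 = -943 + 30 = -913)
(-28784 + X(-109)) + Q = (-28784 + 61/20) - 913 = -575619/20 - 913 = -593879/20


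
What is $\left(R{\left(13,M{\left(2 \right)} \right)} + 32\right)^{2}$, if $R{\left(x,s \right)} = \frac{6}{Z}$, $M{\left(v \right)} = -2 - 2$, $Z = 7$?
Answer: $\frac{52900}{49} \approx 1079.6$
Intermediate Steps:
$M{\left(v \right)} = -4$
$R{\left(x,s \right)} = \frac{6}{7}$
$\left(R{\left(13,M{\left(2 \right)} \right)} + 32\right)^{2} = \left(\frac{6}{7} + 32\right)^{2} = \left(\frac{230}{7}\right)^{2} = \frac{52900}{49}$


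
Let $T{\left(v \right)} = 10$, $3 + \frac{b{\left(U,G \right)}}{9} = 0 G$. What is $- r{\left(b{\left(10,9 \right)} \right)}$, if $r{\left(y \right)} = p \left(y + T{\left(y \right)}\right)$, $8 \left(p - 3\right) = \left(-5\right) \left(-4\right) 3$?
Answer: $\frac{357}{2} \approx 178.5$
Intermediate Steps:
$b{\left(U,G \right)} = -27$ ($b{\left(U,G \right)} = -27 + 9 \cdot 0 G = -27 + 9 \cdot 0 = -27 + 0 = -27$)
$p = \frac{21}{2}$ ($p = 3 + \frac{\left(-5\right) \left(-4\right) 3}{8} = 3 + \frac{20 \cdot 3}{8} = 3 + \frac{1}{8} \cdot 60 = 3 + \frac{15}{2} = \frac{21}{2} \approx 10.5$)
$r{\left(y \right)} = 105 + \frac{21 y}{2}$ ($r{\left(y \right)} = \frac{21 \left(y + 10\right)}{2} = \frac{21 \left(10 + y\right)}{2} = 105 + \frac{21 y}{2}$)
$- r{\left(b{\left(10,9 \right)} \right)} = - (105 + \frac{21}{2} \left(-27\right)) = - (105 - \frac{567}{2}) = \left(-1\right) \left(- \frac{357}{2}\right) = \frac{357}{2}$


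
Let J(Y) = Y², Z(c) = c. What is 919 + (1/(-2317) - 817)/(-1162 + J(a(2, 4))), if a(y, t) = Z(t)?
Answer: 1221048574/1327641 ≈ 919.71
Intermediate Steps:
a(y, t) = t
919 + (1/(-2317) - 817)/(-1162 + J(a(2, 4))) = 919 + (1/(-2317) - 817)/(-1162 + 4²) = 919 + (-1/2317 - 817)/(-1162 + 16) = 919 - 1892990/2317/(-1146) = 919 - 1892990/2317*(-1/1146) = 919 + 946495/1327641 = 1221048574/1327641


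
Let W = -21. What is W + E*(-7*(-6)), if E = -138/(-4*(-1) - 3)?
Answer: -5817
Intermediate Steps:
E = -138 (E = -138/(4 - 3) = -138/1 = -138*1 = -138)
W + E*(-7*(-6)) = -21 - (-966)*(-6) = -21 - 138*42 = -21 - 5796 = -5817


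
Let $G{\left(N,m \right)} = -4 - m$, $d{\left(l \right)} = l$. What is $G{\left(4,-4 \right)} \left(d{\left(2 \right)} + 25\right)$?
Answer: $0$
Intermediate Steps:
$G{\left(4,-4 \right)} \left(d{\left(2 \right)} + 25\right) = \left(-4 - -4\right) \left(2 + 25\right) = \left(-4 + 4\right) 27 = 0 \cdot 27 = 0$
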